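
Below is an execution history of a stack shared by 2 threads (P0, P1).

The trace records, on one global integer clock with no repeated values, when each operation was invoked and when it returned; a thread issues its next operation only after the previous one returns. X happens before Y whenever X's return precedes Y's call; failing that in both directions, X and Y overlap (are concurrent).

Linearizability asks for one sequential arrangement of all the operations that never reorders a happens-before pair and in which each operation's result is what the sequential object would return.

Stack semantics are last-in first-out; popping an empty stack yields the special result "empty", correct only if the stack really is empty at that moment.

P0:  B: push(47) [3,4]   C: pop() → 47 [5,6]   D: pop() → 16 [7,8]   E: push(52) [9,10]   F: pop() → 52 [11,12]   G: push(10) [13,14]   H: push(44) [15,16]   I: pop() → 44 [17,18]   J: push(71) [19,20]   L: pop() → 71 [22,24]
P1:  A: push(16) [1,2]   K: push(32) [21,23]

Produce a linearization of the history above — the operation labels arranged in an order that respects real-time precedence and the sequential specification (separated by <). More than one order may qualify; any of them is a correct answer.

A < B < C < D < E < F < G < H < I < J < L < K

1. A push(16), leaving stack <16>
2. B push(47), leaving stack <16,47>
3. C pop() → 47, leaving stack <16>
4. D pop() → 16, leaving stack <>
5. E push(52), leaving stack <52>
6. F pop() → 52, leaving stack <>
7. G push(10), leaving stack <10>
8. H push(44), leaving stack <10,44>
9. I pop() → 44, leaving stack <10>
10. J push(71), leaving stack <10,71>
11. L pop() → 71, leaving stack <10>
12. K push(32), leaving stack <10,32>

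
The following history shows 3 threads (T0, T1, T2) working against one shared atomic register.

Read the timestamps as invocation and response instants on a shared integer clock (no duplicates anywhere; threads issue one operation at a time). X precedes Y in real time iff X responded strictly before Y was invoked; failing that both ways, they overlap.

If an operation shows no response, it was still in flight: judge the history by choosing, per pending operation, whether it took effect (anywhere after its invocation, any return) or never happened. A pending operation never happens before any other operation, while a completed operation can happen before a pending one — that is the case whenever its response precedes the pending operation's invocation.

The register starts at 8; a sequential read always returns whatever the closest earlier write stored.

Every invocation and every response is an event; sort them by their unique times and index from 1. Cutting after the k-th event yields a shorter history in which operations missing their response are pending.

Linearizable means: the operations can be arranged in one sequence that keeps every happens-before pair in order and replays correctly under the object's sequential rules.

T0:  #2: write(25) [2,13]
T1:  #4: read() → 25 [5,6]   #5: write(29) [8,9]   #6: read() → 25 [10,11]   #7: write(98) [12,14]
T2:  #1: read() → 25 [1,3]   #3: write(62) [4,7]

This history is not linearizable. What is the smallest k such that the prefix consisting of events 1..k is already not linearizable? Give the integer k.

events 1..10 are linearizable, e.g. via #2, #1, #4, #3, #5:
1. #2 write(25) (pending, included), leaving value 25
2. #1 read() → 25, leaving value 25
3. #4 read() → 25, leaving value 25
4. #3 write(62), leaving value 62
5. #5 write(29), leaving value 29
at event 11 (#6's time-11 response) nothing linearizes any more
include/drop combinations of the 1 pending operation (#2) were all tried; none helps
for example #1, #3, #4, #5, #6 (pending dropped) fails at step 1: #1 read() → 25 is not legal there
for example #1, #4, #3, #5, #6 (pending dropped) fails at step 1: #1 read() → 25 is not legal there

11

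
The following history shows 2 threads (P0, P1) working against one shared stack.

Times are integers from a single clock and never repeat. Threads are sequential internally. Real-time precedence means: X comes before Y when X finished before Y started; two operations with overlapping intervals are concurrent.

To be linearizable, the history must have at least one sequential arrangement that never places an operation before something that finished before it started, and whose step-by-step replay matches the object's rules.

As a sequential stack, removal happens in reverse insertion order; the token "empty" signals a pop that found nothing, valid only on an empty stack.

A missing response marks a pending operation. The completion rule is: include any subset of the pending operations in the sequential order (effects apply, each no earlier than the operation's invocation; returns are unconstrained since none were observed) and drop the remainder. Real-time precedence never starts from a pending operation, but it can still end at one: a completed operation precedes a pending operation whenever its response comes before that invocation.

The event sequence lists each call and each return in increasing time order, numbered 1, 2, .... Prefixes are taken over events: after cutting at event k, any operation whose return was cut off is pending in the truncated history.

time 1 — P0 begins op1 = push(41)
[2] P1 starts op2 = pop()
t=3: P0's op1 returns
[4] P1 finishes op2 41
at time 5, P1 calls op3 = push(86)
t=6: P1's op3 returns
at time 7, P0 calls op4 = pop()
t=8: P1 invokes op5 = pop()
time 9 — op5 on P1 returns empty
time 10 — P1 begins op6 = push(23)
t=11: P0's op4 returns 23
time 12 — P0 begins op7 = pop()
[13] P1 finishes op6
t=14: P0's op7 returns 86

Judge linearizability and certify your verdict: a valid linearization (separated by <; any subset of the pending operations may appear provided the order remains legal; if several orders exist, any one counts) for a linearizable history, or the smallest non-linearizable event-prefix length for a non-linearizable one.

cut after 10 events: linearizable; cut after 11 events (op4 responds, time 11): not linearizable
all 4 real-time-respecting orders fail — 5 completed stack operations, no legal replay
no completion choice of the 1 pending operation (op6) rescues it — every subset was tried
e.g. op1, op2, op3, op4, op5 (pending dropped): illegal at step 4, since op4 pop() → 23 cannot apply there
e.g. op1, op2, op3, op5, op4 (pending dropped): illegal at step 4, since op5 pop() → empty cannot apply there

not linearizable — minimal violating prefix: 11 events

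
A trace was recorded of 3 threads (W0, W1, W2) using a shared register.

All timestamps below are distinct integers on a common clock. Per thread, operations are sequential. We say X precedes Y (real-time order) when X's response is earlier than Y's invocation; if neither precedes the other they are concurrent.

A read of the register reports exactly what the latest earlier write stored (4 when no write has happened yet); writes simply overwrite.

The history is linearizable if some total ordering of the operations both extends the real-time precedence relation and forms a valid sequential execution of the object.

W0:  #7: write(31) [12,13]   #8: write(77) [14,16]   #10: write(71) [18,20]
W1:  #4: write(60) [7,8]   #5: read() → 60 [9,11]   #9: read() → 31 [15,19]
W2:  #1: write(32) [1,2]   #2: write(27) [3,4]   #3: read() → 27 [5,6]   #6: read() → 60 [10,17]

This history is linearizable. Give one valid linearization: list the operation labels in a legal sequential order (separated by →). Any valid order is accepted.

#1 → #2 → #3 → #4 → #5 → #6 → #7 → #9 → #8 → #10

1. #1 write(32), leaving value 32
2. #2 write(27), leaving value 27
3. #3 read() → 27, leaving value 27
4. #4 write(60), leaving value 60
5. #5 read() → 60, leaving value 60
6. #6 read() → 60, leaving value 60
7. #7 write(31), leaving value 31
8. #9 read() → 31, leaving value 31
9. #8 write(77), leaving value 77
10. #10 write(71), leaving value 71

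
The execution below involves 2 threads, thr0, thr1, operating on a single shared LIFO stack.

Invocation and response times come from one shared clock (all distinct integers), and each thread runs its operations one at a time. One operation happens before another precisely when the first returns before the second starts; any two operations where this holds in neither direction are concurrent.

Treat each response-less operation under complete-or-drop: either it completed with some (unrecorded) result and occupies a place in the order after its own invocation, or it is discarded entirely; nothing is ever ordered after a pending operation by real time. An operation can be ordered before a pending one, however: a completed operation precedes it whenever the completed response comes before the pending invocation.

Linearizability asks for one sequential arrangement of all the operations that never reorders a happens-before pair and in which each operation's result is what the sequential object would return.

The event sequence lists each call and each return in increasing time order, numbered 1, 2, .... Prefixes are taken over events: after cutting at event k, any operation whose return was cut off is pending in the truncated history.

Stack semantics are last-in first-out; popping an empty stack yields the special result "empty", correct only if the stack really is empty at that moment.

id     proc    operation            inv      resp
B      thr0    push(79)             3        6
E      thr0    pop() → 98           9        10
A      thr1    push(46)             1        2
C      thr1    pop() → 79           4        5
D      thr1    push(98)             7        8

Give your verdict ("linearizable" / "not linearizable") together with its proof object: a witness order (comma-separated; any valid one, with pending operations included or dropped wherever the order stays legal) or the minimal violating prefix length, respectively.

linearizable — witness: A, B, C, D, E

after step 1 (A push(46)): stack <46>
after step 2 (B push(79)): stack <46,79>
after step 3 (C pop() → 79): stack <46>
after step 4 (D push(98)): stack <46,98>
after step 5 (E pop() → 98): stack <46>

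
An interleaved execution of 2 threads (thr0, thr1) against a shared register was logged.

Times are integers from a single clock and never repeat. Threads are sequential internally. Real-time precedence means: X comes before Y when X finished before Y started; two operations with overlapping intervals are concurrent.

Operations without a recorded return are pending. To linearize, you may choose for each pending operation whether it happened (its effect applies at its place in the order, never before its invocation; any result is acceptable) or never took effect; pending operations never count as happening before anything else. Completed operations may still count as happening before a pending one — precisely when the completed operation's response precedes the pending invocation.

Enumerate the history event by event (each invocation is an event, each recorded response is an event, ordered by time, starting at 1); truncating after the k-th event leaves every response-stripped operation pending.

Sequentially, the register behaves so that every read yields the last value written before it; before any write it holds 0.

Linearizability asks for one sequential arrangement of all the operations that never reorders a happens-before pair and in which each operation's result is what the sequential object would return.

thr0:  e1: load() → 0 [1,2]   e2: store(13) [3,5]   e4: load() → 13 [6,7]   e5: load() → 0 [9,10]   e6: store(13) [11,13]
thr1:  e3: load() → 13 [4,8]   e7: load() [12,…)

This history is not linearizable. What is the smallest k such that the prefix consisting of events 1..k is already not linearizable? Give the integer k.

events 1..9 are still linearizable — one witness is e1, e2, e3, e4:
after step 1 (e1 load() → 0): value 0
after step 2 (e2 store(13)): value 13
after step 3 (e3 load() → 13): value 13
after step 4 (e4 load() → 13): value 13
once event 10 joins (e5's response, time 10), exhaustive search finds no witness
take e1, e2, e3, e4, e5: step 5 already fails, because e5 load() → 0 cannot occur there
take e1, e2, e4, e3, e5: step 5 already fails, because e5 load() → 0 cannot occur there

10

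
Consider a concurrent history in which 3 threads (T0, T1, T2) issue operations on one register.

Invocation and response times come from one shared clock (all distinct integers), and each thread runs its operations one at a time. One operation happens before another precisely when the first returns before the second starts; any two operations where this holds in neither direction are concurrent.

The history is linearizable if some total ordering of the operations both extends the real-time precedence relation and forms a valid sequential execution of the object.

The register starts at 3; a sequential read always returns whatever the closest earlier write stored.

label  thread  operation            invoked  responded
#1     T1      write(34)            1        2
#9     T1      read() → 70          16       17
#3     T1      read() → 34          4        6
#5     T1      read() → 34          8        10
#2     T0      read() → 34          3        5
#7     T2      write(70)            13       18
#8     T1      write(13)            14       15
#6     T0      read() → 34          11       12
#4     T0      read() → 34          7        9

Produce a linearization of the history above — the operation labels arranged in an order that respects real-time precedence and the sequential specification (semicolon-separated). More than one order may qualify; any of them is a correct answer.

step 1: #1 write(34) — value 34
step 2: #2 read() → 34 — value 34
step 3: #3 read() → 34 — value 34
step 4: #4 read() → 34 — value 34
step 5: #5 read() → 34 — value 34
step 6: #6 read() → 34 — value 34
step 7: #8 write(13) — value 13
step 8: #7 write(70) — value 70
step 9: #9 read() → 70 — value 70

#1; #2; #3; #4; #5; #6; #8; #7; #9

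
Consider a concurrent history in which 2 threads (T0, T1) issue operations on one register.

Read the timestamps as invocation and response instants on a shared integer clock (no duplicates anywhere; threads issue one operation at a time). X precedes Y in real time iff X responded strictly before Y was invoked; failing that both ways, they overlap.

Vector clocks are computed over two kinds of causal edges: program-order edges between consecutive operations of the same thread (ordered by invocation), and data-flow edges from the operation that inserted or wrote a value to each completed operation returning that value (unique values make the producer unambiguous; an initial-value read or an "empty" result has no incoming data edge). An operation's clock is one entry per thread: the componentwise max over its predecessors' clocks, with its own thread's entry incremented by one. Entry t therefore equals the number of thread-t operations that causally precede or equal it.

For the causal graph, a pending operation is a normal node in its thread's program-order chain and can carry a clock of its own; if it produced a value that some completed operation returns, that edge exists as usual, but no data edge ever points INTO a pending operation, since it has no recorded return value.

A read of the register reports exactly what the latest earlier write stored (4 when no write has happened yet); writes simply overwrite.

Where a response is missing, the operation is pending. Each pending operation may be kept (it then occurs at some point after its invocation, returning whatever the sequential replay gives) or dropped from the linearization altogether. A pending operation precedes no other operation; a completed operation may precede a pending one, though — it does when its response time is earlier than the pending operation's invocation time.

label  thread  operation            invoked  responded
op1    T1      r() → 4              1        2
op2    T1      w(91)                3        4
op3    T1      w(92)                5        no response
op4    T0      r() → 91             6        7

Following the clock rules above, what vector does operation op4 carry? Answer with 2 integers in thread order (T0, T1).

(1, 2)

no predecessors for op1 (invoked 1): T1 increments from zero → (0, 1)
merge at op2 (invoked 3): VC(op1)=(0, 1), own-thread bump on T1 → (0, 2)
merge at op3 (invoked 5): VC(op2)=(0, 2), own-thread bump on T1 → (0, 3)
merge at op4 (invoked 6): VC(op2)=(0, 2), own-thread bump on T0 → (1, 2)
target: VC(op4) = (1, 2)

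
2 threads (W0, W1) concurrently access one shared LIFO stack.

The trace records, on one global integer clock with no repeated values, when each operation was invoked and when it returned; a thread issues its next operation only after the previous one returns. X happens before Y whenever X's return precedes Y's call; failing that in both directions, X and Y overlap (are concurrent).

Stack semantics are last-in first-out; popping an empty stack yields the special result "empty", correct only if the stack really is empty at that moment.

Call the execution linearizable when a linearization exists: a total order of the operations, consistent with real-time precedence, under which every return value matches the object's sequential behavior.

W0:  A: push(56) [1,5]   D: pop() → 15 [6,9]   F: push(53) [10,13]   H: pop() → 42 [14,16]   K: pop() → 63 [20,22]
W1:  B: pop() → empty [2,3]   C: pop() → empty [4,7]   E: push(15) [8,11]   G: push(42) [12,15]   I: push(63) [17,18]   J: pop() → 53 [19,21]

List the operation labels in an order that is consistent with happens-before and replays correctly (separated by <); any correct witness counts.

B < C < A < E < D < F < G < H < I < K < J

after step 1 (B pop() → empty): stack <>
after step 2 (C pop() → empty): stack <>
after step 3 (A push(56)): stack <56>
after step 4 (E push(15)): stack <56,15>
after step 5 (D pop() → 15): stack <56>
after step 6 (F push(53)): stack <56,53>
after step 7 (G push(42)): stack <56,53,42>
after step 8 (H pop() → 42): stack <56,53>
after step 9 (I push(63)): stack <56,53,63>
after step 10 (K pop() → 63): stack <56,53>
after step 11 (J pop() → 53): stack <56>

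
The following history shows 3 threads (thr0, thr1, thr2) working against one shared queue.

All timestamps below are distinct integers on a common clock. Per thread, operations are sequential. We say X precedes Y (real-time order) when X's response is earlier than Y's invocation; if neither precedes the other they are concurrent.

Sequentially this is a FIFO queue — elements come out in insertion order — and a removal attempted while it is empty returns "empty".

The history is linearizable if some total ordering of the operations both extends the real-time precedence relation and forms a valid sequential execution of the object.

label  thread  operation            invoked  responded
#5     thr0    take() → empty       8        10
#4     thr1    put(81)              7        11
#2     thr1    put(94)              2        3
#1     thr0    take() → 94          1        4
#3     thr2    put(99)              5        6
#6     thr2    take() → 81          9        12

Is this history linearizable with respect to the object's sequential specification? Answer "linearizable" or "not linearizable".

not linearizable

already the first 12 events (up to #6's response at time 12) admit no linearization; the first 11 still do
every one of the 12 real-time-consistent orders over 6 completed queue ops fails the sequential spec
for example #1, #2, #3, #4, #5, #6 fails at step 1: #1 take() → 94 is not legal there
for example #1, #2, #3, #4, #6, #5 fails at step 1: #1 take() → 94 is not legal there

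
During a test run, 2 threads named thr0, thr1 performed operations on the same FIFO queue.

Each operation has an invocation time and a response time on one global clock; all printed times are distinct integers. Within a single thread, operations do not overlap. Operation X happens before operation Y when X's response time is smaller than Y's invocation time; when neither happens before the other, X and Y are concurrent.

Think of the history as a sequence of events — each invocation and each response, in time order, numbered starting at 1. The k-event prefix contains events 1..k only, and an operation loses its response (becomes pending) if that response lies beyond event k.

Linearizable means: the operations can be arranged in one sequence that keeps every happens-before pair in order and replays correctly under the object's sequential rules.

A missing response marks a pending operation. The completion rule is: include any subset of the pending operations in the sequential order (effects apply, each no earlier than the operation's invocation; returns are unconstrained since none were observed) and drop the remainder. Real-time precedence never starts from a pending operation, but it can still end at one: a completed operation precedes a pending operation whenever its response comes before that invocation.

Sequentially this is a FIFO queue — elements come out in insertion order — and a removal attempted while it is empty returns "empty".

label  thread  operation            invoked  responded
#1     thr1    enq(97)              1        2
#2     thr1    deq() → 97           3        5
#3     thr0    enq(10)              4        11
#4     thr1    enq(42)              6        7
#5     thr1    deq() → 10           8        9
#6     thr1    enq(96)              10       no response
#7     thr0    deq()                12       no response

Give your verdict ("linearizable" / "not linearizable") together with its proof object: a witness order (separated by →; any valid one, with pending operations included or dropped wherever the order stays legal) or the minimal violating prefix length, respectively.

step 1: #1 enq(97) — queue <97>
step 2: #2 deq() → 97 — queue <>
step 3: #3 enq(10) — queue <10>
step 4: #4 enq(42) — queue <10,42>
step 5: #5 deq() → 10 — queue <42>

linearizable — witness: #1 → #2 → #3 → #4 → #5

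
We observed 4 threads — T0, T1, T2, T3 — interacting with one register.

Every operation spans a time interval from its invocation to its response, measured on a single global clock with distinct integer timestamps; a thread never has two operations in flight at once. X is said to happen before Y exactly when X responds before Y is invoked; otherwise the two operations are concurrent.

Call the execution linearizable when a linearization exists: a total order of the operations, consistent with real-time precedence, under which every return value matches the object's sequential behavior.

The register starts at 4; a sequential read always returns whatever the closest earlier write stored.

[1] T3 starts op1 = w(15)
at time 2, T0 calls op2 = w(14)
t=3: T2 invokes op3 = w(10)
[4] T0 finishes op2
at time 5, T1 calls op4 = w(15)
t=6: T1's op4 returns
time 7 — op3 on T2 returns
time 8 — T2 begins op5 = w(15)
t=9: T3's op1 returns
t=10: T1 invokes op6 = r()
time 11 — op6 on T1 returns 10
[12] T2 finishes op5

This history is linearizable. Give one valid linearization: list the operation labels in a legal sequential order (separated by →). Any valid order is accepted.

op1 → op2 → op4 → op3 → op6 → op5

1. op1 w(15), leaving value 15
2. op2 w(14), leaving value 14
3. op4 w(15), leaving value 15
4. op3 w(10), leaving value 10
5. op6 r() → 10, leaving value 10
6. op5 w(15), leaving value 15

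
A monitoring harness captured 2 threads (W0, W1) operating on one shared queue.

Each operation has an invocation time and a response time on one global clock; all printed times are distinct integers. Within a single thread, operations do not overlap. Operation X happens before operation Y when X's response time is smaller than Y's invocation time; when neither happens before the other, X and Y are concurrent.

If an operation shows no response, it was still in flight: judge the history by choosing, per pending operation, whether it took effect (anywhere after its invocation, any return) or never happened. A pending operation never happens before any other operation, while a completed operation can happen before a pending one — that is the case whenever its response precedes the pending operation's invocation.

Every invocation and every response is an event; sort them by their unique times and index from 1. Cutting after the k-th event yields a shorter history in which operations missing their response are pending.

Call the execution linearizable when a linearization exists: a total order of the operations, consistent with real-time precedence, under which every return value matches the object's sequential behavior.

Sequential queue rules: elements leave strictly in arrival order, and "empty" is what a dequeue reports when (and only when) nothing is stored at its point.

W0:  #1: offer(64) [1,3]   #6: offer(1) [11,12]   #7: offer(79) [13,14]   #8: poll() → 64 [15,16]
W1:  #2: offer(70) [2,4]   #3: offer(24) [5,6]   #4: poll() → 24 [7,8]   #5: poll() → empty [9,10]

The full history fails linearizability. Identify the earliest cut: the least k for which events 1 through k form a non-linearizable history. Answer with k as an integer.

8

events 1..7 are linearizable; a witness order is #1, #2, #3:
step 1: #1 offer(64) — queue <64>
step 2: #2 offer(70) — queue <64,70>
step 3: #3 offer(24) — queue <64,70,24>
event 8 — #4's response, time 8 — after it, nothing linearizes
one such order, #1, #2, #3, #4, breaks at step 4 where #4 poll() → 24 is illegal
one such order, #2, #1, #3, #4, breaks at step 4 where #4 poll() → 24 is illegal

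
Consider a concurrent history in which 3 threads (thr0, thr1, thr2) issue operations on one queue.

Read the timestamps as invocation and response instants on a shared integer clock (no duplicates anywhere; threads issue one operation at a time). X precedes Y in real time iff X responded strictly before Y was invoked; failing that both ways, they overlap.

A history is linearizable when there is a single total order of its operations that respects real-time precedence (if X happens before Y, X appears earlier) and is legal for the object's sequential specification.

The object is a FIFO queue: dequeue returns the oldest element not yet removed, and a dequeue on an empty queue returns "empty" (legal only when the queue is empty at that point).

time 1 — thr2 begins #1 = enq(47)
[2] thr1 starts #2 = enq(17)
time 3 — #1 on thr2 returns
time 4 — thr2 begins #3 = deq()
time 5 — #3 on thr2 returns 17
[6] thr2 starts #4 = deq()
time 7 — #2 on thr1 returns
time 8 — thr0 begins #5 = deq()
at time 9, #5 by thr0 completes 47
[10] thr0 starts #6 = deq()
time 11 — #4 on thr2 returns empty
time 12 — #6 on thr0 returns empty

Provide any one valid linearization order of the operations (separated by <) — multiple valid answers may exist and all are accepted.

1. #2 enq(17), leaving queue <17>
2. #1 enq(47), leaving queue <17,47>
3. #3 deq() → 17, leaving queue <47>
4. #5 deq() → 47, leaving queue <>
5. #4 deq() → empty, leaving queue <>
6. #6 deq() → empty, leaving queue <>

#2 < #1 < #3 < #5 < #4 < #6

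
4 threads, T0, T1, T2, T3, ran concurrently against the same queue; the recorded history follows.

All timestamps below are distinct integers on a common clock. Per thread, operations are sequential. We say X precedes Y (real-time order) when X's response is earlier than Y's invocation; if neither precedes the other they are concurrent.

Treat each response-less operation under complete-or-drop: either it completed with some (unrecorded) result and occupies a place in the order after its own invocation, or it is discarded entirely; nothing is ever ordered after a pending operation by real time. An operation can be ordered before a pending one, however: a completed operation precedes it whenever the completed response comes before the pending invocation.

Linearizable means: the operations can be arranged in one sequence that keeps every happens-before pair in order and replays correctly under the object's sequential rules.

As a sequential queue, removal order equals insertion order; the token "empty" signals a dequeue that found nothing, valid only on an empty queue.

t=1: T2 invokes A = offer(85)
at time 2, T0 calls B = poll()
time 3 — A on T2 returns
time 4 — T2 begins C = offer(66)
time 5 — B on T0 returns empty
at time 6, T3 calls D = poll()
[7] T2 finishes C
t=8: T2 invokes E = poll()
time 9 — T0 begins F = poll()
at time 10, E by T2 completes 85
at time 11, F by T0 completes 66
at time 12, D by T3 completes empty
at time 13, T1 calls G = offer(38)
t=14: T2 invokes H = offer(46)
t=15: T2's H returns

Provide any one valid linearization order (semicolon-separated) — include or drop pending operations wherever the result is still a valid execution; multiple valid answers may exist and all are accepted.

after step 1 (B poll() → empty): queue <>
after step 2 (A offer(85)): queue <85>
after step 3 (C offer(66)): queue <85,66>
after step 4 (E poll() → 85): queue <66>
after step 5 (F poll() → 66): queue <>
after step 6 (D poll() → empty): queue <>
after step 7 (G offer(38) (pending, included)): queue <38>
after step 8 (H offer(46)): queue <38,46>

B; A; C; E; F; D; G; H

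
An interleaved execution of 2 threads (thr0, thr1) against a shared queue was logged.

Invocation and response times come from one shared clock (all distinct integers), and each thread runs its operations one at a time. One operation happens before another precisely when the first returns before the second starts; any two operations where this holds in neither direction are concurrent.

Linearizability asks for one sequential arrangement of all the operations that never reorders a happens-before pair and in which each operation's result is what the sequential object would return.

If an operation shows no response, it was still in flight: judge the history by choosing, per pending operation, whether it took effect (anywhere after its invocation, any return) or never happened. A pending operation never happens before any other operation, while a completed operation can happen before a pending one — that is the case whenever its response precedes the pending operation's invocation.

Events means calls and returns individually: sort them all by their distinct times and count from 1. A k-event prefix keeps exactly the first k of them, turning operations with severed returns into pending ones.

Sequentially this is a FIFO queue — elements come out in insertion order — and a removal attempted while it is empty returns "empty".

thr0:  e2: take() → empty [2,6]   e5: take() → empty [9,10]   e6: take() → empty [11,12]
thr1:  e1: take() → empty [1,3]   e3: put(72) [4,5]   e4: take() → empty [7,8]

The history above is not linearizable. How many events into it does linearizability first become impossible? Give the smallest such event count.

events 1..7 are linearizable, e.g. via e1, e2, e3:
after step 1 (e1 take() → empty): queue <>
after step 2 (e2 take() → empty): queue <>
after step 3 (e3 put(72)): queue <72>
event 8 — e4's response, time 8 — after it, nothing linearizes
one such order, e1, e2, e3, e4, breaks at step 4 where e4 take() → empty is illegal
one such order, e1, e3, e2, e4, breaks at step 3 where e2 take() → empty is illegal

8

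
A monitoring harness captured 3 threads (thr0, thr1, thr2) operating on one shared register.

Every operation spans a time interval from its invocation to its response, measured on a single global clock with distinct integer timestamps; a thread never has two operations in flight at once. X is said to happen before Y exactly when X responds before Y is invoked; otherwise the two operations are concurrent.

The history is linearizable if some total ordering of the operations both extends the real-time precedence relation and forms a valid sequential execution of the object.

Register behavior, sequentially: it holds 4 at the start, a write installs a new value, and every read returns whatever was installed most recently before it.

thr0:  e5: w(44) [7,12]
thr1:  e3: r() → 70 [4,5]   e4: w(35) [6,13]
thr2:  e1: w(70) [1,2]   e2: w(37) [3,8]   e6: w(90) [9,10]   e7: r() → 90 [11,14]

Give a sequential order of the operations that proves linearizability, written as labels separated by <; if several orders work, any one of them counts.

e1 < e3 < e2 < e4 < e5 < e6 < e7

1. e1 w(70), leaving value 70
2. e3 r() → 70, leaving value 70
3. e2 w(37), leaving value 37
4. e4 w(35), leaving value 35
5. e5 w(44), leaving value 44
6. e6 w(90), leaving value 90
7. e7 r() → 90, leaving value 90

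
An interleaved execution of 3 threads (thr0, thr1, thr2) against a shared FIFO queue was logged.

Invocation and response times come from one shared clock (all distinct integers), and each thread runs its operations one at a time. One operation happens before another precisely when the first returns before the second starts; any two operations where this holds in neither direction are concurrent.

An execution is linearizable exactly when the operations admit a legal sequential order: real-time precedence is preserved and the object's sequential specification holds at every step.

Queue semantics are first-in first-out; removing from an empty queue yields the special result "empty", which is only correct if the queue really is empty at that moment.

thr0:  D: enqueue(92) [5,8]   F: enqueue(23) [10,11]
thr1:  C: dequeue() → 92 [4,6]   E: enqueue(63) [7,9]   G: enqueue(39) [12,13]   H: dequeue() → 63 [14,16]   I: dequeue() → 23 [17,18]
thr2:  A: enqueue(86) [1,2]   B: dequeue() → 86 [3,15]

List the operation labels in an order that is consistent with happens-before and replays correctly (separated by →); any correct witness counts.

step 1: A enqueue(86) — queue <86>
step 2: B dequeue() → 86 — queue <>
step 3: D enqueue(92) — queue <92>
step 4: C dequeue() → 92 — queue <>
step 5: E enqueue(63) — queue <63>
step 6: F enqueue(23) — queue <63,23>
step 7: G enqueue(39) — queue <63,23,39>
step 8: H dequeue() → 63 — queue <23,39>
step 9: I dequeue() → 23 — queue <39>

A → B → D → C → E → F → G → H → I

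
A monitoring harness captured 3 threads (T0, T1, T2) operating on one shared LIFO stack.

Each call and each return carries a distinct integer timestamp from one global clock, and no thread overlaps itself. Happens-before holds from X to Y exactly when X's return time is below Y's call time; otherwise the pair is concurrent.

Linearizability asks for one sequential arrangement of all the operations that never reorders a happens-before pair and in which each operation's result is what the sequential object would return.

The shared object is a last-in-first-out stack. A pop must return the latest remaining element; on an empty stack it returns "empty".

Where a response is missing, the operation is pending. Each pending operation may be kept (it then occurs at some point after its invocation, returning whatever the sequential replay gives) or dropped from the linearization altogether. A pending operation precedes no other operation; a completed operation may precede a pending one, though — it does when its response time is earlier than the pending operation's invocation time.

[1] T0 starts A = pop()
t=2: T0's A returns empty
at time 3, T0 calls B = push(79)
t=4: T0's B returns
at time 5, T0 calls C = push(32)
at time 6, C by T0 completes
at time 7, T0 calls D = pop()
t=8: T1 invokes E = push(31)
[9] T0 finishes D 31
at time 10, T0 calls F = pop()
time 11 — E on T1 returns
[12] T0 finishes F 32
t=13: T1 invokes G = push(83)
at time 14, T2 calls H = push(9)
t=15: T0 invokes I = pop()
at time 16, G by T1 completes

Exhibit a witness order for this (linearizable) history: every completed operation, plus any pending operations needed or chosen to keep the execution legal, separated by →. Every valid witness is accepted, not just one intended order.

A → B → C → E → D → F → G

step 1: A pop() → empty — stack <>
step 2: B push(79) — stack <79>
step 3: C push(32) — stack <79,32>
step 4: E push(31) — stack <79,32,31>
step 5: D pop() → 31 — stack <79,32>
step 6: F pop() → 32 — stack <79>
step 7: G push(83) — stack <79,83>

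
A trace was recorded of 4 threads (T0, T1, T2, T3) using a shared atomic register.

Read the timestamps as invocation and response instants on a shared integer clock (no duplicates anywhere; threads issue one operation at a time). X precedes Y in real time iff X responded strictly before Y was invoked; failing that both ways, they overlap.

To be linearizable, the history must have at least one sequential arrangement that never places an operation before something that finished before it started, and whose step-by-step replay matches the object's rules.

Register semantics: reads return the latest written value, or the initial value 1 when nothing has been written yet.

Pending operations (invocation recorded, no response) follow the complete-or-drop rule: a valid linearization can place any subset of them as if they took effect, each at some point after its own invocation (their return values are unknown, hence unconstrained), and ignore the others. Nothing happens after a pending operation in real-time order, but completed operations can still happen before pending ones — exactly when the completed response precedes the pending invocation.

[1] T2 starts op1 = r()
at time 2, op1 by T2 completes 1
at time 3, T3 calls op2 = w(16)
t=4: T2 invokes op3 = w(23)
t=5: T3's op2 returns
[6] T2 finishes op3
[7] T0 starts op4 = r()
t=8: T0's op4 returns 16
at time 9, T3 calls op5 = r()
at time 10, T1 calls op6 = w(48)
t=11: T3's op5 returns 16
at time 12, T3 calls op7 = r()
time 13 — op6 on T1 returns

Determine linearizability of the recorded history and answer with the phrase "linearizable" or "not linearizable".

witness order: op1, op3, op2, op4, op5, op6
after step 1 (op1 r() → 1): value 1
after step 2 (op3 w(23)): value 23
after step 3 (op2 w(16)): value 16
after step 4 (op4 r() → 16): value 16
after step 5 (op5 r() → 16): value 16
after step 6 (op6 w(48)): value 48

linearizable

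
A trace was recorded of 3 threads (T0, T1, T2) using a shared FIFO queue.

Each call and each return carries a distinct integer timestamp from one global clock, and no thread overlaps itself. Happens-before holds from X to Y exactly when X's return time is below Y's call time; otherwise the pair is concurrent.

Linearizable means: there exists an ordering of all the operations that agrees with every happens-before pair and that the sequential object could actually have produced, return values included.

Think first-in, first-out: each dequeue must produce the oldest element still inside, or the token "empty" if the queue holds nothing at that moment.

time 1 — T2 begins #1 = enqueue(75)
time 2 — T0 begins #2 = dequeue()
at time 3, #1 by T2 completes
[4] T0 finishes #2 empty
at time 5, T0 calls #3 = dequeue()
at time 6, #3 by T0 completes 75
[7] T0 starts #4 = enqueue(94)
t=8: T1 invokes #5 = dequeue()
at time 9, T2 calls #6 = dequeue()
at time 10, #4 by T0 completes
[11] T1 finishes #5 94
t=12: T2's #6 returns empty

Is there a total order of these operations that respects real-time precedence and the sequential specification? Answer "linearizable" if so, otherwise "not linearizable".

a witness: #2, #1, #3, #4, #5, #6
after step 1 (#2 dequeue() → empty): queue <>
after step 2 (#1 enqueue(75)): queue <75>
after step 3 (#3 dequeue() → 75): queue <>
after step 4 (#4 enqueue(94)): queue <94>
after step 5 (#5 dequeue() → 94): queue <>
after step 6 (#6 dequeue() → empty): queue <>

linearizable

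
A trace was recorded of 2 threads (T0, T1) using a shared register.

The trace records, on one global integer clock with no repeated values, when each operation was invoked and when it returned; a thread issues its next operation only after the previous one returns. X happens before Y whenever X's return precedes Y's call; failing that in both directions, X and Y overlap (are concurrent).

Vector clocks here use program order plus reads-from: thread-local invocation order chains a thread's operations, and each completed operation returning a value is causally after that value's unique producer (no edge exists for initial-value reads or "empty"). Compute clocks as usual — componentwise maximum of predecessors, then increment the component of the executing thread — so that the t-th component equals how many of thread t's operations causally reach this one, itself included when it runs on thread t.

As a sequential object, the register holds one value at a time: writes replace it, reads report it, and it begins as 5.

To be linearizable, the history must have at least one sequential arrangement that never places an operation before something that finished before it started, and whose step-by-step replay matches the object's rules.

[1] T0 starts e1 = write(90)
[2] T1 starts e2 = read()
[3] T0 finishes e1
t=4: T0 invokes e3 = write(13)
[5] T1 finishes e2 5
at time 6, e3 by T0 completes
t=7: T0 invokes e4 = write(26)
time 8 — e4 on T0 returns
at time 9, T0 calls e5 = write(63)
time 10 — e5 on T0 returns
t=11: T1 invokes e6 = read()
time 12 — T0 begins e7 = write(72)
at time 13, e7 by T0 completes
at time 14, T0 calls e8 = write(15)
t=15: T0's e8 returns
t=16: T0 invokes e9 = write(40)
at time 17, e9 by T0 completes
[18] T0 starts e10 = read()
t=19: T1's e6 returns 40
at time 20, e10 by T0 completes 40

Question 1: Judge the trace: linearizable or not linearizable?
linearizable

a witness: e2, e1, e3, e4, e5, e7, e8, e9, e6, e10
1. e2 read() → 5, leaving value 5
2. e1 write(90), leaving value 90
3. e3 write(13), leaving value 13
4. e4 write(26), leaving value 26
5. e5 write(63), leaving value 63
6. e7 write(72), leaving value 72
7. e8 write(15), leaving value 15
8. e9 write(40), leaving value 40
9. e6 read() → 40, leaving value 40
10. e10 read() → 40, leaving value 40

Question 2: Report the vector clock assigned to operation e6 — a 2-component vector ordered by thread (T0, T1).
Answer: (7, 2)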